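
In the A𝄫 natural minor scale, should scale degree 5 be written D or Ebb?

Each scale degree takes a distinct letter name. Degree 5 of a scale on A must use the letter E.
Ebb and D are enharmonically the same pitch, but only Ebb uses the letter E, so it is the correct spelling here.

Ebb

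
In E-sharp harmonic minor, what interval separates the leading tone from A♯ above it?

diminished fifth

The leading tone of E# harmonic minor is D##.
D## up to A#: letters D→A make it a fifth; 6 semitones makes it diminished.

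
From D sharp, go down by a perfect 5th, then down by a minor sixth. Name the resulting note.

B#

A perfect fifth down from D# is G# (letter G, 7 semitones down).
A minor sixth down from G# is B# (letter B, 8 semitones down).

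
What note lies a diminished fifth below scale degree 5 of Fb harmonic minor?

Scale degree 5 of Fb harmonic minor is Cb.
A diminished fifth (6 semitones) below Cb lands on the letter F, giving F.

F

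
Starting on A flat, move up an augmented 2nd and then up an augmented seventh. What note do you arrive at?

A##

An augmented second up from Ab is B (letter B, 3 semitones up).
An augmented seventh up from B is A## (letter A, 12 semitones up).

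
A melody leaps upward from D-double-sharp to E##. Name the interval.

Counting letters D–E gives a second.
D##→E## = 2 semitones, exactly the major second.

major second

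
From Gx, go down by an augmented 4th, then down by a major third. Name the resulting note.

B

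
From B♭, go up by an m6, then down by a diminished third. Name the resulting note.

A minor sixth up from Bb is Gb (letter G, 8 semitones up).
A diminished third down from Gb is E (letter E, 2 semitones down).

E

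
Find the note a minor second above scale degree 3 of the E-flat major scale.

Ab

Scale degree 3 of Eb major is G.
A minor second (1 semitone) above G lands on the letter A, giving Ab.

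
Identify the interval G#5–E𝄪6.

augmented sixth

Counting letters G–A–B–C–D–E gives a sixth.
G#→E## = 10 semitones, 1 wider than the major sixth (9), so augmented.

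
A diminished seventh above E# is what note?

D

E up a major seventh is D#, so the target letter is D.
From E#, a diminished seventh is 9 semitones up: D.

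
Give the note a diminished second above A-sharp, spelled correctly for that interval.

A second above A lands on the letter B.
A diminished second spans 0 semitones, so A# moves to pitch class 10. On the letter B that is Bb.

Bb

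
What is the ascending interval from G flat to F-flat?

minor seventh

Counting letters G–A–B–C–D–E–F gives a seventh.
Gb→Fb = 10 semitones, 1 narrower than the major seventh (11), so minor.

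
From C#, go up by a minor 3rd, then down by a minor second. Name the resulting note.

D#

A minor third up from C# is E (letter E, 3 semitones up).
A minor second down from E is D# (letter D, 1 semitone down).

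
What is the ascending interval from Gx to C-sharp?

diminished fourth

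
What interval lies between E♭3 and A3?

augmented fourth

Counting letters E–F–G–A gives a fourth.
Eb→A = 6 semitones, 1 wider than the perfect fourth (5), so augmented.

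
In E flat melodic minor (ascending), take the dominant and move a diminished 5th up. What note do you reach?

The dominant of Eb melodic minor (ascending) is Bb.
A diminished fifth (6 semitones) above Bb lands on the letter F, giving Fb.

Fb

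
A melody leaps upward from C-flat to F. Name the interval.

The letter names run C→F, a span of 3 letter steps, so the interval is some kind of fourth.
Cb to F is 6 semitones. A perfect fourth is 5, so 6 makes it augmented.

augmented fourth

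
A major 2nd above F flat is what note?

Gb

A second above F lands on the letter G.
A major second spans 2 semitones, so Fb moves to pitch class 6. On the letter G that is Gb.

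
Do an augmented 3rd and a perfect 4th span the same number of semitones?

Yes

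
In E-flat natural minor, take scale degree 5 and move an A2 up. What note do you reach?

C#

Scale degree 5 of Eb natural minor is Bb.
An augmented second (3 semitones) above Bb lands on the letter C, giving C#.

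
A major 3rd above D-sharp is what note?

A third above D lands on the letter F.
A major third spans 4 semitones, so D# moves to pitch class 7. On the letter F that is F##.

F##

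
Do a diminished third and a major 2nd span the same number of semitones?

Yes

A diminished third spans 2 semitones; a major second spans 2.
They are enharmonically equivalent.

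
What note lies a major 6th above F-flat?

A sixth above F lands on the letter D.
A major sixth spans 9 semitones, so Fb moves to pitch class 1. On the letter D that is Db.

Db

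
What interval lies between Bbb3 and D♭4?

major third

Counting letters B–C–D gives a third.
Bbb→Db = 4 semitones, exactly the major third.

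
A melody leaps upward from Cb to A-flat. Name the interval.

major sixth

The letter names run C→A, a span of 5 letter steps, so the interval is some kind of sixth.
Cb to Ab is 9 semitones. A major sixth is 9, so 9 makes it major.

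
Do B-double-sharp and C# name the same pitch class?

Yes

B## = pitch class 1 and C# = pitch class 1 — the same pitch class, so they are enharmonic equivalents.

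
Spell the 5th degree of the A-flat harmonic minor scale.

Eb

Degree 5 takes the letter 4 steps above A, which is E.
In harmonic minor, degree 5 sits 7 semitones above the tonic. Ab + 7 semitones is pitch class 3, spelled on E as Eb.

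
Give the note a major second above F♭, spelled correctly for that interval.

A second above F lands on the letter G.
A major second spans 2 semitones, so Fb moves to pitch class 6. On the letter G that is Gb.

Gb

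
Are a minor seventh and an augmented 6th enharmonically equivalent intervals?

Yes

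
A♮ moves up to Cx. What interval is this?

The letter names run A→C, a span of 2 letter steps, so the interval is some kind of third.
A to C## is 5 semitones. A major third is 4, so 5 makes it augmented.

augmented third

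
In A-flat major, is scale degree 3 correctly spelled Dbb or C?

C

Each scale degree takes a distinct letter name. Degree 3 of a scale on A must use the letter C.
C and Dbb are enharmonically the same pitch, but only C uses the letter C, so it is the correct spelling here.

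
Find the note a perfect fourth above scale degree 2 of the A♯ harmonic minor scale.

E#

Scale degree 2 of A# harmonic minor is B#.
A perfect fourth (5 semitones) above B# lands on the letter E, giving E#.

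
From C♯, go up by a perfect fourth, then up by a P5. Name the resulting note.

A perfect fourth up from C# is F# (letter F, 5 semitones up).
A perfect fifth up from F# is C# (letter C, 7 semitones up).

C#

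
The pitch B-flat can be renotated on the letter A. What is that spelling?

A#

Plain A sits 1 semitone below Bb, so on the letter A the same pitch needs a sharp: A#.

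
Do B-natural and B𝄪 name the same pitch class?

No

B is pitch class 11; B## is pitch class 1.
The pitch classes differ (11 vs. 1), so they are not enharmonic equivalents.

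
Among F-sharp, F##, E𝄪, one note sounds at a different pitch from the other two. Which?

F##

In 12-tone equal temperament, enharmonic equivalents share a pitch class. F# is pitch class 6; F## is pitch class 7; E## is pitch class 6.
F# and E## share pitch class 6, while F## is pitch class 7.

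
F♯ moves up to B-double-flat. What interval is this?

doubly diminished fourth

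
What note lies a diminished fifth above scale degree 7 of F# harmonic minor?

Scale degree 7 of F# harmonic minor is E#.
A diminished fifth (6 semitones) above E# lands on the letter B, giving B.

B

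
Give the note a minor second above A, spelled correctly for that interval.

A up a major second is B, so the target letter is B.
From A, a minor second is 1 semitone up: Bb.

Bb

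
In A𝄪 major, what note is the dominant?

E##

Degree 5 takes the letter 4 steps above A, which is E.
In major, degree 5 sits 7 semitones above the tonic. A## + 7 semitones is pitch class 6, spelled on E as E##.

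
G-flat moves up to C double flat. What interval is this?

diminished fourth

The letter names run G→C, a span of 3 letter steps, so the interval is some kind of fourth.
Gb to Cbb is 4 semitones. A perfect fourth is 5, so 4 makes it diminished.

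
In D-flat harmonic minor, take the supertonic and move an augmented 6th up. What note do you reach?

The supertonic of Db harmonic minor is Eb.
An augmented sixth (10 semitones) above Eb lands on the letter C, giving C#.

C#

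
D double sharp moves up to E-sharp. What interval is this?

Counting letters D–E gives a second.
D##→E# = 1 semitone, 1 narrower than the major second (2), so minor.

minor second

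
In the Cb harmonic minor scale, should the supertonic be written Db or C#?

Db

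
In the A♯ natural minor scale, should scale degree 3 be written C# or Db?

Each scale degree takes a distinct letter name. Degree 3 of a scale on A must use the letter C.
C# and Db are enharmonically the same pitch, but only C# uses the letter C, so it is the correct spelling here.

C#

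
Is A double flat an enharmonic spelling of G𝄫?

Abb is pitch class 7; Gbb is pitch class 5.
The pitch classes differ (7 vs. 5), so they are not enharmonic equivalents.

No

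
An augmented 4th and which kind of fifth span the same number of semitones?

diminished

An augmented fourth spans 6 semitones.
A fifth spanning 6 semitones is diminished (the perfect fifth is 7).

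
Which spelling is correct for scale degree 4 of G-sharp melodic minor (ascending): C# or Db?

C#

Each scale degree takes a distinct letter name. Degree 4 of a scale on G must use the letter C.
C# and Db are enharmonically the same pitch, but only C# uses the letter C, so it is the correct spelling here.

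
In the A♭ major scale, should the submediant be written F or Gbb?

F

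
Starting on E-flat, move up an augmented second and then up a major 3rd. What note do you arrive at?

An augmented second up from Eb is F# (letter F, 3 semitones up).
A major third up from F# is A# (letter A, 4 semitones up).

A#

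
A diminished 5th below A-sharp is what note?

D##

A fifth below A lands on the letter D.
A diminished fifth spans 6 semitones, so A# moves to pitch class 4. On the letter D that is D##.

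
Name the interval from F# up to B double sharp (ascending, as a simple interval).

The letter names run F→B, a span of 3 letter steps, so the interval is some kind of fourth.
F# to B## is 7 semitones. A perfect fourth is 5, so 7 makes it doubly augmented.

doubly augmented fourth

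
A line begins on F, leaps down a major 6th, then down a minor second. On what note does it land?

A major sixth down from F is Ab (letter A, 9 semitones down).
A minor second down from Ab is G (letter G, 1 semitone down).

G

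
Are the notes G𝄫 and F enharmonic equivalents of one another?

Yes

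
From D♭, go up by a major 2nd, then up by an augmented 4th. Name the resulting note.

A major second up from Db is Eb (letter E, 2 semitones up).
An augmented fourth up from Eb is A (letter A, 6 semitones up).

A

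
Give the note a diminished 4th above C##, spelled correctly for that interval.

F#

C up a perfect fourth is F, so the target letter is F.
From C##, a diminished fourth is 4 semitones up: F#.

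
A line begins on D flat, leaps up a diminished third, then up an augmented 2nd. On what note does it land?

A diminished third up from Db is Fbb (letter F, 2 semitones up).
An augmented second up from Fbb is Gb (letter G, 3 semitones up).

Gb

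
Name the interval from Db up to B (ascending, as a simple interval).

augmented sixth

The letter names run D→B, a span of 5 letter steps, so the interval is some kind of sixth.
Db to B is 10 semitones. A major sixth is 9, so 10 makes it augmented.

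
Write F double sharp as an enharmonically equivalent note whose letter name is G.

G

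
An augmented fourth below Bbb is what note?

A fourth below B lands on the letter F.
An augmented fourth spans 6 semitones, so Bbb moves to pitch class 3. On the letter F that is Fbb.

Fbb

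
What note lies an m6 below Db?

F

D down a major sixth is F, so the target letter is F.
From Db, a minor sixth is 8 semitones down: F.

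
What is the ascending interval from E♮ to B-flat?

Counting letters E–F–G–A–B gives a fifth.
E→Bb = 6 semitones, 1 narrower than the perfect fifth (7), so diminished.

diminished fifth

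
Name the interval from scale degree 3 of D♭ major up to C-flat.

Scale degree 3 of Db major is F.
F up to Cb: letters F→C make it a fifth; 6 semitones makes it diminished.

diminished fifth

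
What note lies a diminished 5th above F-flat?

F up a perfect fifth is C, so the target letter is C.
From Fb, a diminished fifth is 6 semitones up: Cbb.

Cbb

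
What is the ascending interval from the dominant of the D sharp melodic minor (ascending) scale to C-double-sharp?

major third

The dominant of D# melodic minor (ascending) is A#.
A# up to C##: letters A→C make it a third; 4 semitones makes it major.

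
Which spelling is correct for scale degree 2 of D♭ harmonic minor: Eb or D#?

Eb

Each scale degree takes a distinct letter name. Degree 2 of a scale on D must use the letter E.
Eb and D# are enharmonically the same pitch, but only Eb uses the letter E, so it is the correct spelling here.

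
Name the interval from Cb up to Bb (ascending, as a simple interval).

The letter names run C→B, a span of 6 letter steps, so the interval is some kind of seventh.
Cb to Bb is 11 semitones. A major seventh is 11, so 11 makes it major.

major seventh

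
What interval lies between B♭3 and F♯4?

augmented fifth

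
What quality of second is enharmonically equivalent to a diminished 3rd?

A diminished third spans 2 semitones.
A second spanning 2 semitones is major (the major second is 2).

major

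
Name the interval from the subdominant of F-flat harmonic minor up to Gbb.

minor sixth

The subdominant of Fb harmonic minor is Bbb.
Bbb up to Gbb: letters B→G make it a sixth; 8 semitones makes it minor.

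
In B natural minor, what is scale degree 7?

The B natural minor scale runs B C# D E F# G A.
Degree 7 is A.

A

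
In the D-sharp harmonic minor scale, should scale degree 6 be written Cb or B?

Each scale degree takes a distinct letter name. Degree 6 of a scale on D must use the letter B.
B and Cb are enharmonically the same pitch, but only B uses the letter B, so it is the correct spelling here.

B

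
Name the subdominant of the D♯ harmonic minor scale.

The D# harmonic minor scale runs D# E# F# G# A# B C##.
Degree 4 is G#.

G#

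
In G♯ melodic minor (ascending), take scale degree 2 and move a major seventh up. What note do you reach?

Scale degree 2 of G# melodic minor (ascending) is A#.
A major seventh (11 semitones) above A# lands on the letter G, giving G##.

G##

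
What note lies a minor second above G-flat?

Abb

G up a major second is A, so the target letter is A.
From Gb, a minor second is 1 semitone up: Abb.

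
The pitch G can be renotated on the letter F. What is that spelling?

Plain F sits 2 semitones below G, so on the letter F the same pitch needs a double sharp: F##.

F##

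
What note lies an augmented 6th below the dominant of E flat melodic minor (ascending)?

Dbb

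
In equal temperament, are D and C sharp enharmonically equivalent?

No

Two spellings are enharmonically equivalent only if they share a pitch class.
Here D → 2, C# → 1; 1 ≠ 2, so they are not.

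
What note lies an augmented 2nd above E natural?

A second above E lands on the letter F.
An augmented second spans 3 semitones, so E moves to pitch class 7. On the letter F that is F##.

F##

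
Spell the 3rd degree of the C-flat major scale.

Eb

Degree 3 takes the letter 2 steps above C, which is E.
In major, degree 3 sits 4 semitones above the tonic. Cb + 4 semitones is pitch class 3, spelled on E as Eb.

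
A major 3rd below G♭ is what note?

A third below G lands on the letter E.
A major third spans 4 semitones, so Gb moves to pitch class 2. On the letter E that is Ebb.

Ebb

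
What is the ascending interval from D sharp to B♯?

major sixth

The letter names run D→B, a span of 5 letter steps, so the interval is some kind of sixth.
D# to B# is 9 semitones. A major sixth is 9, so 9 makes it major.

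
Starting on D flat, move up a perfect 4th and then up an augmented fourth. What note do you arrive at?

C

A perfect fourth up from Db is Gb (letter G, 5 semitones up).
An augmented fourth up from Gb is C (letter C, 6 semitones up).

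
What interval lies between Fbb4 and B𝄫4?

augmented fourth

The letter names run F→B, a span of 3 letter steps, so the interval is some kind of fourth.
Fbb to Bbb is 6 semitones. A perfect fourth is 5, so 6 makes it augmented.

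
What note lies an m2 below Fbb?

A second below F lands on the letter E.
A minor second spans 1 semitone, so Fbb moves to pitch class 2. On the letter E that is Ebb.

Ebb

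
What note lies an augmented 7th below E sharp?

E down a major seventh is F, so the target letter is F.
From E#, an augmented seventh is 12 semitones down: F.

F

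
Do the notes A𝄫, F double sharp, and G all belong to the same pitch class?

Abb = pitch class 7 and F## = pitch class 7 and G = pitch class 7 — the same pitch class, so they are enharmonic equivalents.

Yes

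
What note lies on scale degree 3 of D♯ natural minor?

F#

The D# natural minor scale runs D# E# F# G# A# B C#.
Degree 3 is F#.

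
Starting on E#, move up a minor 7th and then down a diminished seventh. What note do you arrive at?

E##

A minor seventh up from E# is D# (letter D, 10 semitones up).
A diminished seventh down from D# is E## (letter E, 9 semitones down).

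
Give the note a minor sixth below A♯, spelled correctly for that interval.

C##

A down a major sixth is C, so the target letter is C.
From A#, a minor sixth is 8 semitones down: C##.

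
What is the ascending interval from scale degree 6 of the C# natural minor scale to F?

Scale degree 6 of C# natural minor is A.
A up to F: letters A→F make it a sixth; 8 semitones makes it minor.

minor sixth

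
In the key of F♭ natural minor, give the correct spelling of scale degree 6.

Dbb

The Fb natural minor scale runs Fb Gb Abb Bbb Cb Dbb Ebb.
Degree 6 is Dbb.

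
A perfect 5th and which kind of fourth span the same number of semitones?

doubly augmented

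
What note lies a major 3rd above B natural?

A third above B lands on the letter D.
A major third spans 4 semitones, so B moves to pitch class 3. On the letter D that is D#.

D#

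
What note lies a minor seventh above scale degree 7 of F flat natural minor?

Dbb

Scale degree 7 of Fb natural minor is Ebb.
A minor seventh (10 semitones) above Ebb lands on the letter D, giving Dbb.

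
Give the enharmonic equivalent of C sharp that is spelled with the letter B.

B##

Plain B sits 2 semitones below C#, so on the letter B the same pitch needs a double sharp: B##.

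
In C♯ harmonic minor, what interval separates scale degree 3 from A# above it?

augmented fourth

Scale degree 3 of C# harmonic minor is E.
E up to A#: letters E→A make it a fourth; 6 semitones makes it augmented.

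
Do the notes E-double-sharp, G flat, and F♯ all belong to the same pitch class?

Yes

E## = pitch class 6 and Gb = pitch class 6 and F# = pitch class 6 — the same pitch class, so they are enharmonic equivalents.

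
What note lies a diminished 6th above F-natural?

A sixth above F lands on the letter D.
A diminished sixth spans 7 semitones, so F moves to pitch class 0. On the letter D that is Dbb.

Dbb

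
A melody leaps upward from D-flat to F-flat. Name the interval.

Counting letters D–E–F gives a third.
Db→Fb = 3 semitones, 1 narrower than the major third (4), so minor.

minor third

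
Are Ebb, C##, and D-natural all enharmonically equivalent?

Ebb = pitch class 2 and C## = pitch class 2 and D = pitch class 2 — the same pitch class, so they are enharmonic equivalents.

Yes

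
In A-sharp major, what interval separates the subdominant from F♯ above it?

The subdominant of A# major is D#.
D# up to F#: letters D→F make it a third; 3 semitones makes it minor.

minor third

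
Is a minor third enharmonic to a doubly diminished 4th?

A minor third spans 3 semitones; a doubly diminished fourth spans 3.
They are enharmonically equivalent.

Yes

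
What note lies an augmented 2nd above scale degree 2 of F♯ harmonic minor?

Scale degree 2 of F# harmonic minor is G#.
An augmented second (3 semitones) above G# lands on the letter A, giving A##.

A##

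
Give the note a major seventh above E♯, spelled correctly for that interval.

D##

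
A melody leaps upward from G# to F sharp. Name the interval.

The letter names run G→F, a span of 6 letter steps, so the interval is some kind of seventh.
G# to F# is 10 semitones. A major seventh is 11, so 10 makes it minor.

minor seventh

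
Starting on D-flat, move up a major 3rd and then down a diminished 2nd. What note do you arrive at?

E#

A major third up from Db is F (letter F, 4 semitones up).
A diminished second down from F is E# (letter E, 0 semitones down).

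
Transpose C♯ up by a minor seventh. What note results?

A seventh above C lands on the letter B.
A minor seventh spans 10 semitones, so C# moves to pitch class 11. On the letter B that is B.

B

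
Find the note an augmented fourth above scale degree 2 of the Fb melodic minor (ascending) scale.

Scale degree 2 of Fb melodic minor (ascending) is Gb.
An augmented fourth (6 semitones) above Gb lands on the letter C, giving C.

C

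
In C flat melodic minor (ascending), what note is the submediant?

Ab

The Cb melodic minor (ascending) scale runs Cb Db Ebb Fb Gb Ab Bb.
Degree 6 is Ab.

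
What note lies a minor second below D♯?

D down a major second is C, so the target letter is C.
From D#, a minor second is 1 semitone down: C##.

C##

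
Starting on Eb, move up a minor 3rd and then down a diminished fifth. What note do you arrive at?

C

A minor third up from Eb is Gb (letter G, 3 semitones up).
A diminished fifth down from Gb is C (letter C, 6 semitones down).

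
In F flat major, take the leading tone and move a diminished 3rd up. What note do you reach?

The leading tone of Fb major is Eb.
A diminished third (2 semitones) above Eb lands on the letter G, giving Gbb.

Gbb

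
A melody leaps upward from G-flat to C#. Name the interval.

Counting letters G–A–B–C gives a fourth.
Gb→C# = 7 semitones, 2 wider than the perfect fourth (5), so doubly augmented.

doubly augmented fourth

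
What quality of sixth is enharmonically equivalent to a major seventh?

A major seventh spans 11 semitones.
A sixth spanning 11 semitones is doubly augmented (the major sixth is 9).

doubly augmented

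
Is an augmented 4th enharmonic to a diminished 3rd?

No

An augmented fourth spans 6 semitones; a diminished third spans 2.
The spans differ, so they are not enharmonic equivalents.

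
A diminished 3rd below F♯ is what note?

D##

F down a major third is Db, so the target letter is D.
From F#, a diminished third is 2 semitones down: D##.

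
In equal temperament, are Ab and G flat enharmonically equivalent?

Ab is pitch class 8; Gb is pitch class 6.
The pitch classes differ (8 vs. 6), so they are not enharmonic equivalents.

No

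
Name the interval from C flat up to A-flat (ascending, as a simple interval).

major sixth

Counting letters C–D–E–F–G–A gives a sixth.
Cb→Ab = 9 semitones, exactly the major sixth.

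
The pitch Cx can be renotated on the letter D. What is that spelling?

Plain D sits at the same pitch as C##, so on the letter D the same pitch needs a natural: D.

D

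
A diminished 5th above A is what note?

Eb

A fifth above A lands on the letter E.
A diminished fifth spans 6 semitones, so A moves to pitch class 3. On the letter E that is Eb.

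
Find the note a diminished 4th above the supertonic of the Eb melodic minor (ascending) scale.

Bbb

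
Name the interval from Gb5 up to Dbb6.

diminished fifth

Counting letters G–A–B–C–D gives a fifth.
Gb→Dbb = 6 semitones, 1 narrower than the perfect fifth (7), so diminished.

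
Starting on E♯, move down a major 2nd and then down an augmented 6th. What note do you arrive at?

F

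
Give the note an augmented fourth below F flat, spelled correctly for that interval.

F down a perfect fourth is C, so the target letter is C.
From Fb, an augmented fourth is 6 semitones down: Cbb.

Cbb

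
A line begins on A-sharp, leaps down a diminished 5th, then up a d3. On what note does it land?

F#

A diminished fifth down from A# is D## (letter D, 6 semitones down).
A diminished third up from D## is F# (letter F, 2 semitones up).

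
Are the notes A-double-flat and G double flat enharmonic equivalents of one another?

No

Abb is pitch class 7; Gbb is pitch class 5.
The pitch classes differ (7 vs. 5), so they are not enharmonic equivalents.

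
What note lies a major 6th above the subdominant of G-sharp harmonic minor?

A#

The subdominant of G# harmonic minor is C#.
A major sixth (9 semitones) above C# lands on the letter A, giving A#.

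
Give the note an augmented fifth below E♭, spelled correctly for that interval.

A fifth below E lands on the letter A.
An augmented fifth spans 8 semitones, so Eb moves to pitch class 7. On the letter A that is Abb.

Abb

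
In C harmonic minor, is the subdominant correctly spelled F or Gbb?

F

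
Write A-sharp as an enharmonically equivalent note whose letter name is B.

Bb

A# is pitch class 10. The letter B alone is pitch class 11.
To reach pitch class 10 from B requires an offset of -1 semitone, i.e. flat: Bb.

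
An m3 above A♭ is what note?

A up a major third is C#, so the target letter is C.
From Ab, a minor third is 3 semitones up: Cb.

Cb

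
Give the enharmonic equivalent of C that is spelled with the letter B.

Plain B sits 1 semitone below C, so on the letter B the same pitch needs a sharp: B#.

B#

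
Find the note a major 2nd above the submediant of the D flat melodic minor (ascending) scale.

C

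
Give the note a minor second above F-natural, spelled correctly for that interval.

Gb

A second above F lands on the letter G.
A minor second spans 1 semitone, so F moves to pitch class 6. On the letter G that is Gb.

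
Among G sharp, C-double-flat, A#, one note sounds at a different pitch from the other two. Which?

In 12-tone equal temperament, enharmonic equivalents share a pitch class. G# is pitch class 8; Cbb is pitch class 10; A# is pitch class 10.
Cbb and A# share pitch class 10, while G# is pitch class 8.

G#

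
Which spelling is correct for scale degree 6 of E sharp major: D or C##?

Each scale degree takes a distinct letter name. Degree 6 of a scale on E must use the letter C.
C## and D are enharmonically the same pitch, but only C## uses the letter C, so it is the correct spelling here.

C##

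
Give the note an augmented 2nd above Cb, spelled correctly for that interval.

D

C up a major second is D, so the target letter is D.
From Cb, an augmented second is 3 semitones up: D.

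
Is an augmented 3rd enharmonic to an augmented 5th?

An augmented third spans 5 semitones; an augmented fifth spans 8.
The spans differ, so they are not enharmonic equivalents.

No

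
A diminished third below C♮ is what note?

A#

C down a major third is Ab, so the target letter is A.
From C, a diminished third is 2 semitones down: A#.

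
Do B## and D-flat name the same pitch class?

Yes

B## = pitch class 1 and Db = pitch class 1 — the same pitch class, so they are enharmonic equivalents.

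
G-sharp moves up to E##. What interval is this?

augmented sixth

Counting letters G–A–B–C–D–E gives a sixth.
G#→E## = 10 semitones, 1 wider than the major sixth (9), so augmented.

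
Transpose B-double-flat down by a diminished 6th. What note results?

D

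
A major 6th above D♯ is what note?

D up a major sixth is B, so the target letter is B.
From D#, a major sixth is 9 semitones up: B#.

B#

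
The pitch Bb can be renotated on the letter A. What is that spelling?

A#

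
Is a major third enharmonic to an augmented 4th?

No

A major third spans 4 semitones; an augmented fourth spans 6.
The spans differ, so they are not enharmonic equivalents.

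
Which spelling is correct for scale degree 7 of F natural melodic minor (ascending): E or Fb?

Each scale degree takes a distinct letter name. Degree 7 of a scale on F must use the letter E.
E and Fb are enharmonically the same pitch, but only E uses the letter E, so it is the correct spelling here.

E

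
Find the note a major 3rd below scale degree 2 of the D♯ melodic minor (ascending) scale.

Scale degree 2 of D# melodic minor (ascending) is E#.
A major third (4 semitones) below E# lands on the letter C, giving C#.

C#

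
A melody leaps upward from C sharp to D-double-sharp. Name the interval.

augmented second

Counting letters C–D gives a second.
C#→D## = 3 semitones, 1 wider than the major second (2), so augmented.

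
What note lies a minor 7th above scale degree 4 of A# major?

C#

Scale degree 4 of A# major is D#.
A minor seventh (10 semitones) above D# lands on the letter C, giving C#.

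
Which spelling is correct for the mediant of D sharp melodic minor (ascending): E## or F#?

F#

Each scale degree takes a distinct letter name. Degree 3 of a scale on D must use the letter F.
F# and E## are enharmonically the same pitch, but only F# uses the letter F, so it is the correct spelling here.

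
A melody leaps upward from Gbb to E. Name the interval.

The letter names run G→E, a span of 5 letter steps, so the interval is some kind of sixth.
Gbb to E is 11 semitones. A major sixth is 9, so 11 makes it doubly augmented.

doubly augmented sixth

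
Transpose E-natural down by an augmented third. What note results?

Cb

E down a major third is C, so the target letter is C.
From E, an augmented third is 5 semitones down: Cb.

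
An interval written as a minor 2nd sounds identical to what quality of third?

A minor second spans 1 semitone.
A third spanning 1 semitone is doubly diminished (the major third is 4).

doubly diminished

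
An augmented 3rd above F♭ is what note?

F up a major third is A, so the target letter is A.
From Fb, an augmented third is 5 semitones up: A.

A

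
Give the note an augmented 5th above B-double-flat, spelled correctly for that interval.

F

B up a perfect fifth is F#, so the target letter is F.
From Bbb, an augmented fifth is 8 semitones up: F.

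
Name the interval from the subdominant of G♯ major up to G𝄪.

The subdominant of G# major is C#.
C# up to G##: letters C→G make it a fifth; 8 semitones makes it augmented.

augmented fifth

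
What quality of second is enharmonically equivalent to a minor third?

augmented

A minor third spans 3 semitones.
A second spanning 3 semitones is augmented (the major second is 2).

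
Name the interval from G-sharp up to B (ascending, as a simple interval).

minor third

Counting letters G–A–B gives a third.
G#→B = 3 semitones, 1 narrower than the major third (4), so minor.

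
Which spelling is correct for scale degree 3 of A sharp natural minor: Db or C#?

C#

Each scale degree takes a distinct letter name. Degree 3 of a scale on A must use the letter C.
C# and Db are enharmonically the same pitch, but only C# uses the letter C, so it is the correct spelling here.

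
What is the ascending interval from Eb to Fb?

minor second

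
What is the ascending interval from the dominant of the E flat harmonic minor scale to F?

The dominant of Eb harmonic minor is Bb.
Bb up to F: letters B→F make it a fifth; 7 semitones makes it perfect.

perfect fifth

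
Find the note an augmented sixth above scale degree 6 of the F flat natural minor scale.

Bb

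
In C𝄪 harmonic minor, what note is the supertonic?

Degree 2 takes the letter 1 step above C, which is D.
In harmonic minor, degree 2 sits 2 semitones above the tonic. C## + 2 semitones is pitch class 4, spelled on D as D##.

D##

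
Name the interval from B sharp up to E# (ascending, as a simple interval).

perfect fourth

The letter names run B→E, a span of 3 letter steps, so the interval is some kind of fourth.
B# to E# is 5 semitones. A perfect fourth is 5, so 5 makes it perfect.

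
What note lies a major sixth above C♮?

C up a major sixth is A, so the target letter is A.
From C, a major sixth is 9 semitones up: A.

A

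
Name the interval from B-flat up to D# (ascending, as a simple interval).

augmented third

The letter names run B→D, a span of 2 letter steps, so the interval is some kind of third.
Bb to D# is 5 semitones. A major third is 4, so 5 makes it augmented.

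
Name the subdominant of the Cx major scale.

Degree 4 takes the letter 3 steps above C, which is F.
In major, degree 4 sits 5 semitones above the tonic. C## + 5 semitones is pitch class 7, spelled on F as F##.

F##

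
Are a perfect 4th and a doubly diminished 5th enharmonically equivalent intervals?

A perfect fourth spans 5 semitones; a doubly diminished fifth spans 5.
They are enharmonically equivalent.

Yes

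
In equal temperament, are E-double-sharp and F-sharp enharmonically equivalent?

Yes

E## is pitch class 6; F# is pitch class 6.
All spellings map to pitch class 6, so they are enharmonically equivalent.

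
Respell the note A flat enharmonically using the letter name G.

Plain G sits 1 semitone below Ab, so on the letter G the same pitch needs a sharp: G#.

G#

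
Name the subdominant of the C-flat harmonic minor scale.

Degree 4 takes the letter 3 steps above C, which is F.
In harmonic minor, degree 4 sits 5 semitones above the tonic. Cb + 5 semitones is pitch class 4, spelled on F as Fb.

Fb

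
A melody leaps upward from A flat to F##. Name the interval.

The letter names run A→F, a span of 5 letter steps, so the interval is some kind of sixth.
Ab to F## is 11 semitones. A major sixth is 9, so 11 makes it doubly augmented.

doubly augmented sixth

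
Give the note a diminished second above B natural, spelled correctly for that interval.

Cb

A second above B lands on the letter C.
A diminished second spans 0 semitones, so B moves to pitch class 11. On the letter C that is Cb.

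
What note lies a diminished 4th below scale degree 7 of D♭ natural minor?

Scale degree 7 of Db natural minor is Cb.
A diminished fourth (4 semitones) below Cb lands on the letter G, giving G.

G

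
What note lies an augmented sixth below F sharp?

F down a major sixth is Ab, so the target letter is A.
From F#, an augmented sixth is 10 semitones down: Ab.

Ab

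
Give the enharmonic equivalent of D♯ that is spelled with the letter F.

Plain F sits 2 semitones above D#, so on the letter F the same pitch needs a double flat: Fbb.

Fbb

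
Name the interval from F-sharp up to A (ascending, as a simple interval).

minor third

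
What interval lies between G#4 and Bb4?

Counting letters G–A–B gives a third.
G#→Bb = 2 semitones, 2 narrower than the major third (4), so diminished.

diminished third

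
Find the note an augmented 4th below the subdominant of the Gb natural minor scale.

The subdominant of Gb natural minor is Cb.
An augmented fourth (6 semitones) below Cb lands on the letter G, giving Gbb.

Gbb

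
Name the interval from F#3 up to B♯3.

The letter names run F→B, a span of 3 letter steps, so the interval is some kind of fourth.
F# to B# is 6 semitones. A perfect fourth is 5, so 6 makes it augmented.

augmented fourth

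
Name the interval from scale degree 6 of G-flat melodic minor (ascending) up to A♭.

Scale degree 6 of Gb melodic minor (ascending) is Eb.
Eb up to Ab: letters E→A make it a fourth; 5 semitones makes it perfect.

perfect fourth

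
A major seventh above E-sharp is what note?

A seventh above E lands on the letter D.
A major seventh spans 11 semitones, so E# moves to pitch class 4. On the letter D that is D##.

D##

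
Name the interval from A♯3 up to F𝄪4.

The letter names run A→F, a span of 5 letter steps, so the interval is some kind of sixth.
A# to F## is 9 semitones. A major sixth is 9, so 9 makes it major.

major sixth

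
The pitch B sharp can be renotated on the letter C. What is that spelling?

C

Plain C sits at the same pitch as B#, so on the letter C the same pitch needs a natural: C.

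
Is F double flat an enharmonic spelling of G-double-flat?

No

Two spellings are enharmonically equivalent only if they share a pitch class.
Here Fbb → 3, Gbb → 5; 3 ≠ 5, so they are not.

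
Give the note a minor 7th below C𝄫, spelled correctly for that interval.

C down a major seventh is Db, so the target letter is D.
From Cbb, a minor seventh is 10 semitones down: Dbb.

Dbb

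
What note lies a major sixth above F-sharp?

D#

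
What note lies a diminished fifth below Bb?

E

A fifth below B lands on the letter E.
A diminished fifth spans 6 semitones, so Bb moves to pitch class 4. On the letter E that is E.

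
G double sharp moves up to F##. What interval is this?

minor seventh

Counting letters G–A–B–C–D–E–F gives a seventh.
G##→F## = 10 semitones, 1 narrower than the major seventh (11), so minor.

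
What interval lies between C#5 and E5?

minor third

Counting letters C–D–E gives a third.
C#→E = 3 semitones, 1 narrower than the major third (4), so minor.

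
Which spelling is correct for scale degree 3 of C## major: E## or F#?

Each scale degree takes a distinct letter name. Degree 3 of a scale on C must use the letter E.
E## and F# are enharmonically the same pitch, but only E## uses the letter E, so it is the correct spelling here.

E##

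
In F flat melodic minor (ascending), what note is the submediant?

Db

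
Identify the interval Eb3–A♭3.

perfect fourth

The letter names run E→A, a span of 3 letter steps, so the interval is some kind of fourth.
Eb to Ab is 5 semitones. A perfect fourth is 5, so 5 makes it perfect.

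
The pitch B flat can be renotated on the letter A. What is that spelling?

Bb is pitch class 10. The letter A alone is pitch class 9.
To reach pitch class 10 from A requires an offset of +1 semitone, i.e. sharp: A#.

A#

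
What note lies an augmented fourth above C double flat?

Fb

C up a perfect fourth is F, so the target letter is F.
From Cbb, an augmented fourth is 6 semitones up: Fb.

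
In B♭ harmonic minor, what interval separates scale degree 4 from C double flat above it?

diminished sixth

Scale degree 4 of Bb harmonic minor is Eb.
Eb up to Cbb: letters E→C make it a sixth; 7 semitones makes it diminished.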